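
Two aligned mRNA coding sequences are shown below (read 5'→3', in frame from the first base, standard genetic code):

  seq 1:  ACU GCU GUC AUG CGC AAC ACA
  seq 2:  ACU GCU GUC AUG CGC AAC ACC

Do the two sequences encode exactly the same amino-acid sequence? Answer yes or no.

Codon 1: ACU Thr / ACU Thr — identical.
Codon 2: GCU Ala / GCU Ala — identical.
Codon 3: GUC Val / GUC Val — identical.
Codon 4: AUG Met / AUG Met — identical.
Codon 5: CGC Arg / CGC Arg — identical.
Codon 6: AAC Asn / AAC Asn — identical.
Codon 7: ACA Thr / ACC Thr — synonymous.
Nonsynonymous differences: 0 → same protein.

yes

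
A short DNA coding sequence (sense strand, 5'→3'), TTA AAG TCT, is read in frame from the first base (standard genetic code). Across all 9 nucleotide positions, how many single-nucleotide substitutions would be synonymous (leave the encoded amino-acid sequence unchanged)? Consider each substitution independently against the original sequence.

Codon 1 (TTA, Leu): 2 synonymous substitutions.
Codon 2 (AAG, Lys): 1 synonymous substitution.
Codon 3 (TCT, Ser): 3 synonymous substitutions.
Total: 2 + 1 + 3 = 6.

6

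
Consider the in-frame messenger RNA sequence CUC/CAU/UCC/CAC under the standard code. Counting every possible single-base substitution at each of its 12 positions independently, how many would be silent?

Codon 1 (CUC, Leu): 3 synonymous substitutions.
Codon 2 (CAU, His): 1 synonymous substitution.
Codon 3 (UCC, Ser): 3 synonymous substitutions.
Codon 4 (CAC, His): 1 synonymous substitution.
Total: 3 + 1 + 3 + 1 = 8.

8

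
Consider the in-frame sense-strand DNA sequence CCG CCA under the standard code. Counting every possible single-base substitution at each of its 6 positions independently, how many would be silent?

Codon 1 (CCG, Pro): 3 synonymous substitutions.
Codon 2 (CCA, Pro): 3 synonymous substitutions.
Total: 3 + 3 = 6.

6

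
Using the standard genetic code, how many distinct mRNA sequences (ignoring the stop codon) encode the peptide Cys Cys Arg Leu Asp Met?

Cys: 2 codons.
Cys: 2 codons.
Arg: 6 codons.
Leu: 6 codons.
Asp: 2 codons.
Met: 1 codon.
2 × 2 × 6 × 6 × 2 × 1 = 288.

288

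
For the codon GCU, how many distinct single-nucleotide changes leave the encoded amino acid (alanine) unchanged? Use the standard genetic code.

Position 1: none → 0 synonymous.
Position 2: none → 0 synonymous.
Position 3: GCC, GCA, GCG → 3 synonymous.
Total: 0 + 0 + 3 = 3.

3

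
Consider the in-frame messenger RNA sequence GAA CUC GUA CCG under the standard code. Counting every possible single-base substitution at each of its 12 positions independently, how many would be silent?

Codon 1 (GAA, Glu): 1 synonymous substitution.
Codon 2 (CUC, Leu): 3 synonymous substitutions.
Codon 3 (GUA, Val): 3 synonymous substitutions.
Codon 4 (CCG, Pro): 3 synonymous substitutions.
Total: 1 + 3 + 3 + 3 = 10.

10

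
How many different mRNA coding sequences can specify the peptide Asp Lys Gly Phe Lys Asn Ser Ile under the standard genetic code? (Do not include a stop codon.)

2304

Asp: 2 codons.
Lys: 2 codons.
Gly: 4 codons.
Phe: 2 codons.
Lys: 2 codons.
Asn: 2 codons.
Ser: 6 codons.
Ile: 3 codons.
2 × 2 × 4 × 2 × 2 × 2 × 6 × 3 = 2304.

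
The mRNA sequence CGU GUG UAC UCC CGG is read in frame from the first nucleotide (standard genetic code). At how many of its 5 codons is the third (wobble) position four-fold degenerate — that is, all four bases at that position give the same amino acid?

4

Codon 1 CGU (Arg): third position 4-fold.
Codon 2 GUG (Val): third position 4-fold.
Codon 3 UAC (Tyr): third position 2-fold.
Codon 4 UCC (Ser): third position 4-fold.
Codon 5 CGG (Arg): third position 4-fold.
Four-fold degenerate third positions: 4.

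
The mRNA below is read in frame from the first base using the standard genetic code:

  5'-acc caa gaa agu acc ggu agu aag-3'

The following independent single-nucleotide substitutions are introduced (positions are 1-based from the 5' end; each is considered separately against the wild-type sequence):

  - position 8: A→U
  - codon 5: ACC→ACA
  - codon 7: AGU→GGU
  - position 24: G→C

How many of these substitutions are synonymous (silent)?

Codon 3: GAA (Glu) → GUA (Val) — missense.
Codon 5: ACC (Thr) → ACA (Thr) — synonymous.
Codon 7: AGU (Ser) → GGU (Gly) — missense.
Codon 8: AAG (Lys) → AAC (Asn) — missense.
Synonymous: 1 of 4.

1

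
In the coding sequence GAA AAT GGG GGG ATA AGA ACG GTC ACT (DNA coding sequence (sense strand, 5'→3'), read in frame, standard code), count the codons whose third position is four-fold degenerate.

5

Codon 1 GAA (Glu): third position 2-fold.
Codon 2 AAT (Asn): third position 2-fold.
Codon 3 GGG (Gly): third position 4-fold.
Codon 4 GGG (Gly): third position 4-fold.
Codon 5 ATA (Ile): third position 3-fold.
Codon 6 AGA (Arg): third position 2-fold.
Codon 7 ACG (Thr): third position 4-fold.
Codon 8 GTC (Val): third position 4-fold.
Codon 9 ACT (Thr): third position 4-fold.
Four-fold degenerate third positions: 5.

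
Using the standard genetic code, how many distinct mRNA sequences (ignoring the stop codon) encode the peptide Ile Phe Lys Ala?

Ile: 3 codons.
Phe: 2 codons.
Lys: 2 codons.
Ala: 4 codons.
3 × 2 × 2 × 4 = 48.

48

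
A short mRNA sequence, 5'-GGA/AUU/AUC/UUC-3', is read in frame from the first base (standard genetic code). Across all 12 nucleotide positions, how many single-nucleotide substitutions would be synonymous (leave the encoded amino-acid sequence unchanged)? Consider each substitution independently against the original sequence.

Codon 1 (GGA, Gly): 3 synonymous substitutions.
Codon 2 (AUU, Ile): 2 synonymous substitutions.
Codon 3 (AUC, Ile): 2 synonymous substitutions.
Codon 4 (UUC, Phe): 1 synonymous substitution.
Total: 3 + 2 + 2 + 1 = 8.

8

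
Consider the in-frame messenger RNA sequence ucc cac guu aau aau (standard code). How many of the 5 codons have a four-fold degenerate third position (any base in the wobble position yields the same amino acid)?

2

Codon 1 UCC (Ser): third position 4-fold.
Codon 2 CAC (His): third position 2-fold.
Codon 3 GUU (Val): third position 4-fold.
Codon 4 AAU (Asn): third position 2-fold.
Codon 5 AAU (Asn): third position 2-fold.
Four-fold degenerate third positions: 2.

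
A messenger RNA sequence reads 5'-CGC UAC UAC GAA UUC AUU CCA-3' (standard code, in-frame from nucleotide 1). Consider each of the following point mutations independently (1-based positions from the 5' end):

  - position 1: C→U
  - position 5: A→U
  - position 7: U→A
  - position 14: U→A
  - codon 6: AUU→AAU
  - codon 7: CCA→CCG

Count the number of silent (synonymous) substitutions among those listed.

Codon 1: CGC (Arg) → UGC (Cys) — missense.
Codon 2: UAC (Tyr) → UUC (Phe) — missense.
Codon 3: UAC (Tyr) → AAC (Asn) — missense.
Codon 5: UUC (Phe) → UAC (Tyr) — missense.
Codon 6: AUU (Ile) → AAU (Asn) — missense.
Codon 7: CCA (Pro) → CCG (Pro) — synonymous.
Synonymous: 1 of 6.

1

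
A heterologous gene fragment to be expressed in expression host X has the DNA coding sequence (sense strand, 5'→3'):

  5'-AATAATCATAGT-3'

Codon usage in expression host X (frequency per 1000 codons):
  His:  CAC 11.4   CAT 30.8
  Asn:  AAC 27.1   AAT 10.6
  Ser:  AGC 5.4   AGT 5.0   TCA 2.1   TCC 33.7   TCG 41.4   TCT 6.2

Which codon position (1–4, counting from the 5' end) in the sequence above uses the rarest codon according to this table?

Codon 1 AAT (Asn): 10.6 per 1000.
Codon 2 AAT (Asn): 10.6 per 1000.
Codon 3 CAT (His): 30.8 per 1000.
Codon 4 AGT (Ser): 5.0 per 1000.
Lowest frequency is 5.0 at codon 4.

4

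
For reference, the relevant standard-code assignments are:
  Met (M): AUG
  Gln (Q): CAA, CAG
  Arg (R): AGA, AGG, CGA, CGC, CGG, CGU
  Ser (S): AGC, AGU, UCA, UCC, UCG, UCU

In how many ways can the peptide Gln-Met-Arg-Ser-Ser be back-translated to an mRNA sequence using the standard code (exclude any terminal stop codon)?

432

Gln: 2 codons.
Met: 1 codon.
Arg: 6 codons.
Ser: 6 codons.
Ser: 6 codons.
2 × 1 × 6 × 6 × 6 = 432.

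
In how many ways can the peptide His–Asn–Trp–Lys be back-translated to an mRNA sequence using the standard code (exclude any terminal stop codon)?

His: 2 codons.
Asn: 2 codons.
Trp: 1 codon.
Lys: 2 codons.
2 × 2 × 1 × 2 = 8.

8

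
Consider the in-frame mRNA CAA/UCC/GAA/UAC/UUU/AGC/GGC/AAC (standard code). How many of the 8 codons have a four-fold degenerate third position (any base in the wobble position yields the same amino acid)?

2

Codon 1 CAA (Gln): third position 2-fold.
Codon 2 UCC (Ser): third position 4-fold.
Codon 3 GAA (Glu): third position 2-fold.
Codon 4 UAC (Tyr): third position 2-fold.
Codon 5 UUU (Phe): third position 2-fold.
Codon 6 AGC (Ser): third position 2-fold.
Codon 7 GGC (Gly): third position 4-fold.
Codon 8 AAC (Asn): third position 2-fold.
Four-fold degenerate third positions: 2.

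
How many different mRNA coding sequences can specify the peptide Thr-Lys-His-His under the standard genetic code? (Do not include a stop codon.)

Thr: 4 codons.
Lys: 2 codons.
His: 2 codons.
His: 2 codons.
4 × 2 × 2 × 2 = 32.

32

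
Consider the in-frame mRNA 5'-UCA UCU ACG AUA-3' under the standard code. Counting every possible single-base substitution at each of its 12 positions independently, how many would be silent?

Codon 1 (UCA, Ser): 3 synonymous substitutions.
Codon 2 (UCU, Ser): 3 synonymous substitutions.
Codon 3 (ACG, Thr): 3 synonymous substitutions.
Codon 4 (AUA, Ile): 2 synonymous substitutions.
Total: 3 + 3 + 3 + 2 = 11.

11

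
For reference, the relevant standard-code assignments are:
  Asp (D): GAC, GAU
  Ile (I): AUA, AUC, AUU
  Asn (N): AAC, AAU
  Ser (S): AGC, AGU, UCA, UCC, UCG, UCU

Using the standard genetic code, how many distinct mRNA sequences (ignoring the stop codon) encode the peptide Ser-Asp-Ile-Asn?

72

Ser: 6 codons.
Asp: 2 codons.
Ile: 3 codons.
Asn: 2 codons.
6 × 2 × 3 × 2 = 72.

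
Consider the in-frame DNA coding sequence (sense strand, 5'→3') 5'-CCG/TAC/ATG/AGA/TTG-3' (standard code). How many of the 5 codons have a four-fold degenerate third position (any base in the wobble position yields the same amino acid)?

Codon 1 CCG (Pro): third position 4-fold.
Codon 2 TAC (Tyr): third position 2-fold.
Codon 3 ATG (Met): third position 1-fold.
Codon 4 AGA (Arg): third position 2-fold.
Codon 5 TTG (Leu): third position 2-fold.
Four-fold degenerate third positions: 1.

1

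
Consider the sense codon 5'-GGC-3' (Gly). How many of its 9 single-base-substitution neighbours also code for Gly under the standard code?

Position 1: none → 0 synonymous.
Position 2: none → 0 synonymous.
Position 3: GGU, GGA, GGG → 3 synonymous.
Total: 0 + 0 + 3 = 3.

3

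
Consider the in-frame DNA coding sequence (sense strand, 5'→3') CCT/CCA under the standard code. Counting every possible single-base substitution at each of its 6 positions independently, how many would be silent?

Codon 1 (CCT, Pro): 3 synonymous substitutions.
Codon 2 (CCA, Pro): 3 synonymous substitutions.
Total: 3 + 3 = 6.

6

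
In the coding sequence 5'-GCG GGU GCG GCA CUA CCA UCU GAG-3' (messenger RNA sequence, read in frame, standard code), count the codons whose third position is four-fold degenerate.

Codon 1 GCG (Ala): third position 4-fold.
Codon 2 GGU (Gly): third position 4-fold.
Codon 3 GCG (Ala): third position 4-fold.
Codon 4 GCA (Ala): third position 4-fold.
Codon 5 CUA (Leu): third position 4-fold.
Codon 6 CCA (Pro): third position 4-fold.
Codon 7 UCU (Ser): third position 4-fold.
Codon 8 GAG (Glu): third position 2-fold.
Four-fold degenerate third positions: 7.

7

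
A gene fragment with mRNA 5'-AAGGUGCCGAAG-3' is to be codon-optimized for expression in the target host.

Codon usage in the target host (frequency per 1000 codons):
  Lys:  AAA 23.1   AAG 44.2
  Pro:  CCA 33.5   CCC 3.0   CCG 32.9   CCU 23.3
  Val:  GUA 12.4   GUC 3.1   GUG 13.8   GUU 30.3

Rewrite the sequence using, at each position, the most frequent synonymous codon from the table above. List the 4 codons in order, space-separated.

AAG GUU CCA AAG

Codon 1 (Lys): best is AAG at 44.2.
Codon 2 (Val): best is GUU at 30.3.
Codon 3 (Pro): best is CCA at 33.5.
Codon 4 (Lys): best is AAG at 44.2.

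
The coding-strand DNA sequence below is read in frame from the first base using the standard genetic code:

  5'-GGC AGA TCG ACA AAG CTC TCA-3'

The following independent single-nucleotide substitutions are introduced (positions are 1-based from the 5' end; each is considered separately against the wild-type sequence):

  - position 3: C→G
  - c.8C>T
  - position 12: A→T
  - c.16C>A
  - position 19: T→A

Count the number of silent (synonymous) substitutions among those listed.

2

Codon 1: GGC (Gly) → GGG (Gly) — synonymous.
Codon 3: TCG (Ser) → TTG (Leu) — missense.
Codon 4: ACA (Thr) → ACT (Thr) — synonymous.
Codon 6: CTC (Leu) → ATC (Ile) — missense.
Codon 7: TCA (Ser) → ACA (Thr) — missense.
Synonymous: 2 of 5.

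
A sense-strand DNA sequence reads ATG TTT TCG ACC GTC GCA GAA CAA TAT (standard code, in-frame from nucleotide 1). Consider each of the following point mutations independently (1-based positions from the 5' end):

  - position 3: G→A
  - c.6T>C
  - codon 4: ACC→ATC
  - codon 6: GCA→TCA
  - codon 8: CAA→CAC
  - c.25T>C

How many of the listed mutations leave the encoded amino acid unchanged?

Codon 1: ATG (Met) → ATA (Ile) — missense.
Codon 2: TTT (Phe) → TTC (Phe) — synonymous.
Codon 4: ACC (Thr) → ATC (Ile) — missense.
Codon 6: GCA (Ala) → TCA (Ser) — missense.
Codon 8: CAA (Gln) → CAC (His) — missense.
Codon 9: TAT (Tyr) → CAT (His) — missense.
Synonymous: 1 of 6.

1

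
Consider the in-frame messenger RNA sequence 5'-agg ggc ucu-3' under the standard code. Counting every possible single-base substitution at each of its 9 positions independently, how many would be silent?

Codon 1 (AGG, Arg): 2 synonymous substitutions.
Codon 2 (GGC, Gly): 3 synonymous substitutions.
Codon 3 (UCU, Ser): 3 synonymous substitutions.
Total: 2 + 3 + 3 = 8.

8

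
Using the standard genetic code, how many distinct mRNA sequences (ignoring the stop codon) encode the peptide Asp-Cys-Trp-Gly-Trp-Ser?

96

Asp: 2 codons.
Cys: 2 codons.
Trp: 1 codon.
Gly: 4 codons.
Trp: 1 codon.
Ser: 6 codons.
2 × 2 × 1 × 4 × 1 × 6 = 96.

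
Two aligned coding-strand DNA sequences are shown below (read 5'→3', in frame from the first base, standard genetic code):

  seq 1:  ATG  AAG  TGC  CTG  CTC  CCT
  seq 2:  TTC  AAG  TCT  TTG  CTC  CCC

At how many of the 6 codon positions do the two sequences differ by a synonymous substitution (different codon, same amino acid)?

Codon 1: ATG Met / TTC Phe — nonsynonymous.
Codon 2: AAG Lys / AAG Lys — identical.
Codon 3: TGC Cys / TCT Ser — nonsynonymous.
Codon 4: CTG Leu / TTG Leu — synonymous.
Codon 5: CTC Leu / CTC Leu — identical.
Codon 6: CCT Pro / CCC Pro — synonymous.
Synonymous differences: 2.

2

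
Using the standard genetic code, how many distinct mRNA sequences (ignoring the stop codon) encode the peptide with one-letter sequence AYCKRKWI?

1152

Ala: 4 codons.
Tyr: 2 codons.
Cys: 2 codons.
Lys: 2 codons.
Arg: 6 codons.
Lys: 2 codons.
Trp: 1 codon.
Ile: 3 codons.
4 × 2 × 2 × 2 × 6 × 2 × 1 × 3 = 1152.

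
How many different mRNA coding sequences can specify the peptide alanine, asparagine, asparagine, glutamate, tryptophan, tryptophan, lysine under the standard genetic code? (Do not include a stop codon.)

Ala: 4 codons.
Asn: 2 codons.
Asn: 2 codons.
Glu: 2 codons.
Trp: 1 codon.
Trp: 1 codon.
Lys: 2 codons.
4 × 2 × 2 × 2 × 1 × 1 × 2 = 64.

64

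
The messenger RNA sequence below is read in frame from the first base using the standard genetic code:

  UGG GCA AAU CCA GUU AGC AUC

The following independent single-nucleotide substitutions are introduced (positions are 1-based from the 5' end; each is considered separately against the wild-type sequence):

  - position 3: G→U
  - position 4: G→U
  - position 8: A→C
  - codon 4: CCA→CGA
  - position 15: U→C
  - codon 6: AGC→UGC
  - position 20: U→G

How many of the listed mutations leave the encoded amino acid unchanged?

Codon 1: UGG (Trp) → UGU (Cys) — missense.
Codon 2: GCA (Ala) → UCA (Ser) — missense.
Codon 3: AAU (Asn) → ACU (Thr) — missense.
Codon 4: CCA (Pro) → CGA (Arg) — missense.
Codon 5: GUU (Val) → GUC (Val) — synonymous.
Codon 6: AGC (Ser) → UGC (Cys) — missense.
Codon 7: AUC (Ile) → AGC (Ser) — missense.
Synonymous: 1 of 7.

1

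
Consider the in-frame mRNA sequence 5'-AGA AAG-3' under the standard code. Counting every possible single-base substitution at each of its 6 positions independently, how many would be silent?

3

Codon 1 (AGA, Arg): 2 synonymous substitutions.
Codon 2 (AAG, Lys): 1 synonymous substitution.
Total: 2 + 1 = 3.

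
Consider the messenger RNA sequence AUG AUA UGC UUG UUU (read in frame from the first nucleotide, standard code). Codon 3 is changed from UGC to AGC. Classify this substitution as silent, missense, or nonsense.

Position 7 falls in codon 3: UGC → Cys.
After the substitution the codon is AGC → Ser.
Cys ≠ Ser, so this is a missense mutation.

missense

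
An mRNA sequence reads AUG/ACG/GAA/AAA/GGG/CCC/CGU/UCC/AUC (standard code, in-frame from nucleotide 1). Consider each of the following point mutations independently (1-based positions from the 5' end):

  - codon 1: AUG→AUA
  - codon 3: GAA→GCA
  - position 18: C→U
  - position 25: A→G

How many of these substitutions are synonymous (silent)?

1

Codon 1: AUG (Met) → AUA (Ile) — missense.
Codon 3: GAA (Glu) → GCA (Ala) — missense.
Codon 6: CCC (Pro) → CCU (Pro) — synonymous.
Codon 9: AUC (Ile) → GUC (Val) — missense.
Synonymous: 1 of 4.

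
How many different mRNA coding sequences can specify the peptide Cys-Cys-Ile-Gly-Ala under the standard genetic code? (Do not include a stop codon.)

Cys: 2 codons.
Cys: 2 codons.
Ile: 3 codons.
Gly: 4 codons.
Ala: 4 codons.
2 × 2 × 3 × 4 × 4 = 192.

192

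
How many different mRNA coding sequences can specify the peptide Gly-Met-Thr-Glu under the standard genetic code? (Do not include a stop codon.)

Gly: 4 codons.
Met: 1 codon.
Thr: 4 codons.
Glu: 2 codons.
4 × 1 × 4 × 2 = 32.

32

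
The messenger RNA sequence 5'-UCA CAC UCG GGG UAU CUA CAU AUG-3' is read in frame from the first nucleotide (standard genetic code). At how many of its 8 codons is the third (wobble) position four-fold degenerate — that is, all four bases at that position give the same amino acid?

Codon 1 UCA (Ser): third position 4-fold.
Codon 2 CAC (His): third position 2-fold.
Codon 3 UCG (Ser): third position 4-fold.
Codon 4 GGG (Gly): third position 4-fold.
Codon 5 UAU (Tyr): third position 2-fold.
Codon 6 CUA (Leu): third position 4-fold.
Codon 7 CAU (His): third position 2-fold.
Codon 8 AUG (Met): third position 1-fold.
Four-fold degenerate third positions: 4.

4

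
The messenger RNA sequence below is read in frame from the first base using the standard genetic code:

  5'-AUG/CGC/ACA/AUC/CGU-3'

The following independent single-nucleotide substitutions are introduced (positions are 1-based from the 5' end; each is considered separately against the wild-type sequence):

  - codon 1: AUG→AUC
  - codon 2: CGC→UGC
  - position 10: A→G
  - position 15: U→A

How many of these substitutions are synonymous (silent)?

Codon 1: AUG (Met) → AUC (Ile) — missense.
Codon 2: CGC (Arg) → UGC (Cys) — missense.
Codon 4: AUC (Ile) → GUC (Val) — missense.
Codon 5: CGU (Arg) → CGA (Arg) — synonymous.
Synonymous: 1 of 4.

1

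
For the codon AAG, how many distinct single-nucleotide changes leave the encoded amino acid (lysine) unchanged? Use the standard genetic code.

Position 1: none → 0 synonymous.
Position 2: none → 0 synonymous.
Position 3: AAA → 1 synonymous.
Total: 0 + 0 + 1 = 1.

1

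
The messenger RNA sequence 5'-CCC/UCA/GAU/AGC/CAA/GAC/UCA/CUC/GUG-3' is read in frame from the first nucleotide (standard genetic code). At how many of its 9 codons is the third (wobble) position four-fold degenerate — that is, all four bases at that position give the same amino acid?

5

Codon 1 CCC (Pro): third position 4-fold.
Codon 2 UCA (Ser): third position 4-fold.
Codon 3 GAU (Asp): third position 2-fold.
Codon 4 AGC (Ser): third position 2-fold.
Codon 5 CAA (Gln): third position 2-fold.
Codon 6 GAC (Asp): third position 2-fold.
Codon 7 UCA (Ser): third position 4-fold.
Codon 8 CUC (Leu): third position 4-fold.
Codon 9 GUG (Val): third position 4-fold.
Four-fold degenerate third positions: 5.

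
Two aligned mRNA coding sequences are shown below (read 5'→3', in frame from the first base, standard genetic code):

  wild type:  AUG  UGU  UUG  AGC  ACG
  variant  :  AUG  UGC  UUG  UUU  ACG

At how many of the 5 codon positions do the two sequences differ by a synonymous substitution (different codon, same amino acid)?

1

Codon 1: AUG Met / AUG Met — identical.
Codon 2: UGU Cys / UGC Cys — synonymous.
Codon 3: UUG Leu / UUG Leu — identical.
Codon 4: AGC Ser / UUU Phe — nonsynonymous.
Codon 5: ACG Thr / ACG Thr — identical.
Synonymous differences: 1.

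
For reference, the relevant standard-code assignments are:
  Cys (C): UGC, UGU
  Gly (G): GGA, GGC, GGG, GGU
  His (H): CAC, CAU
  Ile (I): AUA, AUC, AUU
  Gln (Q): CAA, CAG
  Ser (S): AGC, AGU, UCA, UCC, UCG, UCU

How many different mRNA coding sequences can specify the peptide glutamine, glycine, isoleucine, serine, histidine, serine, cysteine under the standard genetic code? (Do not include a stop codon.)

Gln: 2 codons.
Gly: 4 codons.
Ile: 3 codons.
Ser: 6 codons.
His: 2 codons.
Ser: 6 codons.
Cys: 2 codons.
2 × 4 × 3 × 6 × 2 × 6 × 2 = 3456.

3456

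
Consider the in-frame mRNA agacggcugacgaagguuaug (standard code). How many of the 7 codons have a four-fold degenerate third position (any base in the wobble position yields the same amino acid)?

Codon 1 AGA (Arg): third position 2-fold.
Codon 2 CGG (Arg): third position 4-fold.
Codon 3 CUG (Leu): third position 4-fold.
Codon 4 ACG (Thr): third position 4-fold.
Codon 5 AAG (Lys): third position 2-fold.
Codon 6 GUU (Val): third position 4-fold.
Codon 7 AUG (Met): third position 1-fold.
Four-fold degenerate third positions: 4.

4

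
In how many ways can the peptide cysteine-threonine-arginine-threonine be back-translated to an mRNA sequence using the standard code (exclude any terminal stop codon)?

Cys: 2 codons.
Thr: 4 codons.
Arg: 6 codons.
Thr: 4 codons.
2 × 4 × 6 × 4 = 192.

192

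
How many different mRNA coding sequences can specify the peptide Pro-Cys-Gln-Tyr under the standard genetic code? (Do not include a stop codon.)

32

Pro: 4 codons.
Cys: 2 codons.
Gln: 2 codons.
Tyr: 2 codons.
4 × 2 × 2 × 2 = 32.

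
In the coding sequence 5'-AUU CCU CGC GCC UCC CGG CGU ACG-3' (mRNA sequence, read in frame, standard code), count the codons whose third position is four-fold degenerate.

7

Codon 1 AUU (Ile): third position 3-fold.
Codon 2 CCU (Pro): third position 4-fold.
Codon 3 CGC (Arg): third position 4-fold.
Codon 4 GCC (Ala): third position 4-fold.
Codon 5 UCC (Ser): third position 4-fold.
Codon 6 CGG (Arg): third position 4-fold.
Codon 7 CGU (Arg): third position 4-fold.
Codon 8 ACG (Thr): third position 4-fold.
Four-fold degenerate third positions: 7.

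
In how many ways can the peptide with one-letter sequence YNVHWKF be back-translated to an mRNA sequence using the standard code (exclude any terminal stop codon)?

128

Tyr: 2 codons.
Asn: 2 codons.
Val: 4 codons.
His: 2 codons.
Trp: 1 codon.
Lys: 2 codons.
Phe: 2 codons.
2 × 2 × 4 × 2 × 1 × 2 × 2 = 128.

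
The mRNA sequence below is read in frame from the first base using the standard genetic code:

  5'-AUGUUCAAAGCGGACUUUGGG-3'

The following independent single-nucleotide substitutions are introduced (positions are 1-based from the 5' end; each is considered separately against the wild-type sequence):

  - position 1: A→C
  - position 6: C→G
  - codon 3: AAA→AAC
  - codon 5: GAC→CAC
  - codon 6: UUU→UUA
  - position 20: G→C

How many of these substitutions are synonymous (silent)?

0

Codon 1: AUG (Met) → CUG (Leu) — missense.
Codon 2: UUC (Phe) → UUG (Leu) — missense.
Codon 3: AAA (Lys) → AAC (Asn) — missense.
Codon 5: GAC (Asp) → CAC (His) — missense.
Codon 6: UUU (Phe) → UUA (Leu) — missense.
Codon 7: GGG (Gly) → GCG (Ala) — missense.
Synonymous: 0 of 6.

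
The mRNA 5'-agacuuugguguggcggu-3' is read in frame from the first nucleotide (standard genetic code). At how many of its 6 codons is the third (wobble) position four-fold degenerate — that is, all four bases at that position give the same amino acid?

Codon 1 AGA (Arg): third position 2-fold.
Codon 2 CUU (Leu): third position 4-fold.
Codon 3 UGG (Trp): third position 1-fold.
Codon 4 UGU (Cys): third position 2-fold.
Codon 5 GGC (Gly): third position 4-fold.
Codon 6 GGU (Gly): third position 4-fold.
Four-fold degenerate third positions: 3.

3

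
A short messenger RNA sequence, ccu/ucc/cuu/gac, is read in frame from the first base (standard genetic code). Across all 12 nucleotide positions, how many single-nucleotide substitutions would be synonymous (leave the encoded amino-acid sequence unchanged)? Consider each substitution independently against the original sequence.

10

Codon 1 (CCU, Pro): 3 synonymous substitutions.
Codon 2 (UCC, Ser): 3 synonymous substitutions.
Codon 3 (CUU, Leu): 3 synonymous substitutions.
Codon 4 (GAC, Asp): 1 synonymous substitution.
Total: 3 + 3 + 3 + 1 = 10.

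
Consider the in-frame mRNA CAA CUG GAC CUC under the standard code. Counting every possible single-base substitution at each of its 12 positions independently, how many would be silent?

Codon 1 (CAA, Gln): 1 synonymous substitution.
Codon 2 (CUG, Leu): 4 synonymous substitutions.
Codon 3 (GAC, Asp): 1 synonymous substitution.
Codon 4 (CUC, Leu): 3 synonymous substitutions.
Total: 1 + 4 + 1 + 3 = 9.

9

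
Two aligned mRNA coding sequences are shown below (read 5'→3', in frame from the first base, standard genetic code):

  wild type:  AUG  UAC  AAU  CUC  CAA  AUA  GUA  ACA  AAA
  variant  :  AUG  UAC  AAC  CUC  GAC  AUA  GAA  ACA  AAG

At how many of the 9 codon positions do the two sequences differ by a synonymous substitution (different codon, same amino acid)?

Codon 1: AUG Met / AUG Met — identical.
Codon 2: UAC Tyr / UAC Tyr — identical.
Codon 3: AAU Asn / AAC Asn — synonymous.
Codon 4: CUC Leu / CUC Leu — identical.
Codon 5: CAA Gln / GAC Asp — nonsynonymous.
Codon 6: AUA Ile / AUA Ile — identical.
Codon 7: GUA Val / GAA Glu — nonsynonymous.
Codon 8: ACA Thr / ACA Thr — identical.
Codon 9: AAA Lys / AAG Lys — synonymous.
Synonymous differences: 2.

2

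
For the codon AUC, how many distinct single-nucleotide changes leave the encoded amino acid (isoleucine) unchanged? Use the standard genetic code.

Position 1: none → 0 synonymous.
Position 2: none → 0 synonymous.
Position 3: AUU, AUA → 2 synonymous.
Total: 0 + 0 + 2 = 2.

2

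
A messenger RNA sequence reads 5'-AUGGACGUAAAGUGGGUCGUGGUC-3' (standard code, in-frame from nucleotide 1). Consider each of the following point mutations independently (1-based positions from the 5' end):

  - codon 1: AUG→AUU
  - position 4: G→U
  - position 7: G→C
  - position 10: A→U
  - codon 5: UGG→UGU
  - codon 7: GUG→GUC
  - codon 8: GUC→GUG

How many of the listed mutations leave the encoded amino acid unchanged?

Codon 1: AUG (Met) → AUU (Ile) — missense.
Codon 2: GAC (Asp) → UAC (Tyr) — missense.
Codon 3: GUA (Val) → CUA (Leu) — missense.
Codon 4: AAG (Lys) → UAG (Stop) — nonsense.
Codon 5: UGG (Trp) → UGU (Cys) — missense.
Codon 7: GUG (Val) → GUC (Val) — synonymous.
Codon 8: GUC (Val) → GUG (Val) — synonymous.
Synonymous: 2 of 7.

2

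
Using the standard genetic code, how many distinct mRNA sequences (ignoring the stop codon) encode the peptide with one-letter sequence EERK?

Glu: 2 codons.
Glu: 2 codons.
Arg: 6 codons.
Lys: 2 codons.
2 × 2 × 6 × 2 = 48.

48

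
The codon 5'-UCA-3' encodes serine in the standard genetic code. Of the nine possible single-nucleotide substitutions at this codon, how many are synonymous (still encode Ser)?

Position 1: none → 0 synonymous.
Position 2: none → 0 synonymous.
Position 3: UCU, UCC, UCG → 3 synonymous.
Total: 0 + 0 + 3 = 3.

3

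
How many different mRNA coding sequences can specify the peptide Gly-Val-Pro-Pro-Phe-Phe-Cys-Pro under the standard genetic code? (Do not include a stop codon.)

8192

Gly: 4 codons.
Val: 4 codons.
Pro: 4 codons.
Pro: 4 codons.
Phe: 2 codons.
Phe: 2 codons.
Cys: 2 codons.
Pro: 4 codons.
4 × 4 × 4 × 4 × 2 × 2 × 2 × 4 = 8192.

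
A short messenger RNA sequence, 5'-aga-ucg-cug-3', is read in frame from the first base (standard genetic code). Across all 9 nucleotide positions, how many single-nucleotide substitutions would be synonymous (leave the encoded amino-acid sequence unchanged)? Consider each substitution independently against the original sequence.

9

Codon 1 (AGA, Arg): 2 synonymous substitutions.
Codon 2 (UCG, Ser): 3 synonymous substitutions.
Codon 3 (CUG, Leu): 4 synonymous substitutions.
Total: 2 + 3 + 4 = 9.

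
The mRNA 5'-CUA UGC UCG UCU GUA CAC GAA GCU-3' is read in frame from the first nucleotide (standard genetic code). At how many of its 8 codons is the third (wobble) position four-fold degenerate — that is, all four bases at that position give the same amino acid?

5

Codon 1 CUA (Leu): third position 4-fold.
Codon 2 UGC (Cys): third position 2-fold.
Codon 3 UCG (Ser): third position 4-fold.
Codon 4 UCU (Ser): third position 4-fold.
Codon 5 GUA (Val): third position 4-fold.
Codon 6 CAC (His): third position 2-fold.
Codon 7 GAA (Glu): third position 2-fold.
Codon 8 GCU (Ala): third position 4-fold.
Four-fold degenerate third positions: 5.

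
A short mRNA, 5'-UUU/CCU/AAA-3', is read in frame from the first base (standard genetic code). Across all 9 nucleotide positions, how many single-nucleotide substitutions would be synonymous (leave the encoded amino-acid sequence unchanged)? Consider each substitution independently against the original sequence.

5

Codon 1 (UUU, Phe): 1 synonymous substitution.
Codon 2 (CCU, Pro): 3 synonymous substitutions.
Codon 3 (AAA, Lys): 1 synonymous substitution.
Total: 1 + 3 + 1 = 5.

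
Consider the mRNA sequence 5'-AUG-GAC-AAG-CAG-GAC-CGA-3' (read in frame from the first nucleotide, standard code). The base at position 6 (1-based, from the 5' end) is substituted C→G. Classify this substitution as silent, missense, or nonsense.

missense

Position 6 falls in codon 2: GAC → Asp.
After the substitution the codon is GAG → Glu.
Asp ≠ Glu, so this is a missense mutation.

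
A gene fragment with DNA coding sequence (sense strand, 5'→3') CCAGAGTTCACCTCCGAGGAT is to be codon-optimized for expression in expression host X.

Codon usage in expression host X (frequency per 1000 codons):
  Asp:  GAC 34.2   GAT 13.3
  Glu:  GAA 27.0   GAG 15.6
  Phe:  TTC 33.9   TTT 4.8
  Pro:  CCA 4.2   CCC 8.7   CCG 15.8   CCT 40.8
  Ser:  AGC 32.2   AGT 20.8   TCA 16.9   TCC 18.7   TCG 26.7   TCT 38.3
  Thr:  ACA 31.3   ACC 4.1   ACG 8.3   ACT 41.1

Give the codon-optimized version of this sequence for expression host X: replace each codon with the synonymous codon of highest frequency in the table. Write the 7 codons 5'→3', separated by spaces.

Codon 1 (Pro): best is CCT at 40.8.
Codon 2 (Glu): best is GAA at 27.0.
Codon 3 (Phe): best is TTC at 33.9.
Codon 4 (Thr): best is ACT at 41.1.
Codon 5 (Ser): best is TCT at 38.3.
Codon 6 (Glu): best is GAA at 27.0.
Codon 7 (Asp): best is GAC at 34.2.

CCT GAA TTC ACT TCT GAA GAC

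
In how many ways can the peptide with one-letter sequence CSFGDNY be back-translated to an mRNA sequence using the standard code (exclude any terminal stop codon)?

Cys: 2 codons.
Ser: 6 codons.
Phe: 2 codons.
Gly: 4 codons.
Asp: 2 codons.
Asn: 2 codons.
Tyr: 2 codons.
2 × 6 × 2 × 4 × 2 × 2 × 2 = 768.

768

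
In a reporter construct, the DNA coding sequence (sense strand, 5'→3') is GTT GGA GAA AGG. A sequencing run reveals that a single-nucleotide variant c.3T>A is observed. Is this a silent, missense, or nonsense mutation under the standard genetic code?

Position 3 falls in codon 1: GTT → Val.
After the substitution the codon is GTA → Val.
Both encode Val, so the change is synonymous.

silent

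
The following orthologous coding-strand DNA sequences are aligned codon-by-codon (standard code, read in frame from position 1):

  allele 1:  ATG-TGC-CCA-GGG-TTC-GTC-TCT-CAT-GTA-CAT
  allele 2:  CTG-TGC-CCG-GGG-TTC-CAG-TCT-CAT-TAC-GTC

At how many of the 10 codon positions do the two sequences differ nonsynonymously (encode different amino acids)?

Codon 1: ATG Met / CTG Leu — nonsynonymous.
Codon 2: TGC Cys / TGC Cys — identical.
Codon 3: CCA Pro / CCG Pro — synonymous.
Codon 4: GGG Gly / GGG Gly — identical.
Codon 5: TTC Phe / TTC Phe — identical.
Codon 6: GTC Val / CAG Gln — nonsynonymous.
Codon 7: TCT Ser / TCT Ser — identical.
Codon 8: CAT His / CAT His — identical.
Codon 9: GTA Val / TAC Tyr — nonsynonymous.
Codon 10: CAT His / GTC Val — nonsynonymous.
Nonsynonymous differences: 4.

4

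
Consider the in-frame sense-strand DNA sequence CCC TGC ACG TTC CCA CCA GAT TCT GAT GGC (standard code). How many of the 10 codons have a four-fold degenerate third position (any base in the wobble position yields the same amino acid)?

6

Codon 1 CCC (Pro): third position 4-fold.
Codon 2 TGC (Cys): third position 2-fold.
Codon 3 ACG (Thr): third position 4-fold.
Codon 4 TTC (Phe): third position 2-fold.
Codon 5 CCA (Pro): third position 4-fold.
Codon 6 CCA (Pro): third position 4-fold.
Codon 7 GAT (Asp): third position 2-fold.
Codon 8 TCT (Ser): third position 4-fold.
Codon 9 GAT (Asp): third position 2-fold.
Codon 10 GGC (Gly): third position 4-fold.
Four-fold degenerate third positions: 6.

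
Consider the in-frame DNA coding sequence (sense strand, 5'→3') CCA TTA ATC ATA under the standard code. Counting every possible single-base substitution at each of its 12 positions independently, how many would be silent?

Codon 1 (CCA, Pro): 3 synonymous substitutions.
Codon 2 (TTA, Leu): 2 synonymous substitutions.
Codon 3 (ATC, Ile): 2 synonymous substitutions.
Codon 4 (ATA, Ile): 2 synonymous substitutions.
Total: 3 + 2 + 2 + 2 = 9.

9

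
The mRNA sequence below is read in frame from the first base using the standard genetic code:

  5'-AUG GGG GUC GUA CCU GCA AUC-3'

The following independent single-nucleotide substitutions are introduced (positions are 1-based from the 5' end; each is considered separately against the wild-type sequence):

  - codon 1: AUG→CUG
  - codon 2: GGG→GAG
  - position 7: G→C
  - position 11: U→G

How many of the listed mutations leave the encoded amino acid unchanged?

Codon 1: AUG (Met) → CUG (Leu) — missense.
Codon 2: GGG (Gly) → GAG (Glu) — missense.
Codon 3: GUC (Val) → CUC (Leu) — missense.
Codon 4: GUA (Val) → GGA (Gly) — missense.
Synonymous: 0 of 4.

0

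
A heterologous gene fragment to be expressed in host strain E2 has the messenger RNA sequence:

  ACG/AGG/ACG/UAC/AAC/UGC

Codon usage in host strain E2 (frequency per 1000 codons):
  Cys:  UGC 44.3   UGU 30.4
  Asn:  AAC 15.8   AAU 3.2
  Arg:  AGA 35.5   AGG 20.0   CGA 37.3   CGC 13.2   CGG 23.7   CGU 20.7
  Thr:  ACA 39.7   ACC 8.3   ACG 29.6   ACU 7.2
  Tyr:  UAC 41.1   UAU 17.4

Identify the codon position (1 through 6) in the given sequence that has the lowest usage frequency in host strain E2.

Codon 1 ACG (Thr): 29.6 per 1000.
Codon 2 AGG (Arg): 20.0 per 1000.
Codon 3 ACG (Thr): 29.6 per 1000.
Codon 4 UAC (Tyr): 41.1 per 1000.
Codon 5 AAC (Asn): 15.8 per 1000.
Codon 6 UGC (Cys): 44.3 per 1000.
Lowest frequency is 15.8 at codon 5.

5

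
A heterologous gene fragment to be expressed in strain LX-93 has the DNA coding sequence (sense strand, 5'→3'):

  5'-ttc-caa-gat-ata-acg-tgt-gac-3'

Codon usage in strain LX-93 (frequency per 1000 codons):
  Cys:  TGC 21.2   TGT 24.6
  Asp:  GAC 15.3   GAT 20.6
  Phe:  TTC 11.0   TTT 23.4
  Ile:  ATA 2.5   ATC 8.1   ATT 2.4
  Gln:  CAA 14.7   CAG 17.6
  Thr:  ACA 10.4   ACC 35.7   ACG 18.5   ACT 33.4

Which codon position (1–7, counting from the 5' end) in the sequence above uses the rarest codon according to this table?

Codon 1 TTC (Phe): 11.0 per 1000.
Codon 2 CAA (Gln): 14.7 per 1000.
Codon 3 GAT (Asp): 20.6 per 1000.
Codon 4 ATA (Ile): 2.5 per 1000.
Codon 5 ACG (Thr): 18.5 per 1000.
Codon 6 TGT (Cys): 24.6 per 1000.
Codon 7 GAC (Asp): 15.3 per 1000.
Lowest frequency is 2.5 at codon 4.

4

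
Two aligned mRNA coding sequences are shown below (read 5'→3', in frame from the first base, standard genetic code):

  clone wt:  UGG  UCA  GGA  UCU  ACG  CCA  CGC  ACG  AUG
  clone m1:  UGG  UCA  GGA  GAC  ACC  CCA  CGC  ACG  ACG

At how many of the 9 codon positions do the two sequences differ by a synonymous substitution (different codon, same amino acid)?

1

Codon 1: UGG Trp / UGG Trp — identical.
Codon 2: UCA Ser / UCA Ser — identical.
Codon 3: GGA Gly / GGA Gly — identical.
Codon 4: UCU Ser / GAC Asp — nonsynonymous.
Codon 5: ACG Thr / ACC Thr — synonymous.
Codon 6: CCA Pro / CCA Pro — identical.
Codon 7: CGC Arg / CGC Arg — identical.
Codon 8: ACG Thr / ACG Thr — identical.
Codon 9: AUG Met / ACG Thr — nonsynonymous.
Synonymous differences: 1.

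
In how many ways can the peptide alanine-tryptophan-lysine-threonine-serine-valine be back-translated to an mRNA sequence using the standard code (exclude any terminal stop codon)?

Ala: 4 codons.
Trp: 1 codon.
Lys: 2 codons.
Thr: 4 codons.
Ser: 6 codons.
Val: 4 codons.
4 × 1 × 2 × 4 × 6 × 4 = 768.

768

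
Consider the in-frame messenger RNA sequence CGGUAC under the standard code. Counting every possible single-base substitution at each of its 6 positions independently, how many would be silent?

Codon 1 (CGG, Arg): 4 synonymous substitutions.
Codon 2 (UAC, Tyr): 1 synonymous substitution.
Total: 4 + 1 = 5.

5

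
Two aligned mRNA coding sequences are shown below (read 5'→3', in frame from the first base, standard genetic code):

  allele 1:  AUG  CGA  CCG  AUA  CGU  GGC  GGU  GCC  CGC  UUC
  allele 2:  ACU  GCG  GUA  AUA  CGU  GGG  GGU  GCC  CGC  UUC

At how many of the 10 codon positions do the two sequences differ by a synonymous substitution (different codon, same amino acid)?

1

Codon 1: AUG Met / ACU Thr — nonsynonymous.
Codon 2: CGA Arg / GCG Ala — nonsynonymous.
Codon 3: CCG Pro / GUA Val — nonsynonymous.
Codon 4: AUA Ile / AUA Ile — identical.
Codon 5: CGU Arg / CGU Arg — identical.
Codon 6: GGC Gly / GGG Gly — synonymous.
Codon 7: GGU Gly / GGU Gly — identical.
Codon 8: GCC Ala / GCC Ala — identical.
Codon 9: CGC Arg / CGC Arg — identical.
Codon 10: UUC Phe / UUC Phe — identical.
Synonymous differences: 1.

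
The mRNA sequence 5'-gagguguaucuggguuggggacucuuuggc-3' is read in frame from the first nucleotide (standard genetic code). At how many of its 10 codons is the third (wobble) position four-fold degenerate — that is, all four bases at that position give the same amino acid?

6

Codon 1 GAG (Glu): third position 2-fold.
Codon 2 GUG (Val): third position 4-fold.
Codon 3 UAU (Tyr): third position 2-fold.
Codon 4 CUG (Leu): third position 4-fold.
Codon 5 GGU (Gly): third position 4-fold.
Codon 6 UGG (Trp): third position 1-fold.
Codon 7 GGA (Gly): third position 4-fold.
Codon 8 CUC (Leu): third position 4-fold.
Codon 9 UUU (Phe): third position 2-fold.
Codon 10 GGC (Gly): third position 4-fold.
Four-fold degenerate third positions: 6.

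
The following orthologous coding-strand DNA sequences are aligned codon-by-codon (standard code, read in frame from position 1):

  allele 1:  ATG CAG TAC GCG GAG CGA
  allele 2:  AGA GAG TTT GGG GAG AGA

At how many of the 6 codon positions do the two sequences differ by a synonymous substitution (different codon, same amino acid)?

Codon 1: ATG Met / AGA Arg — nonsynonymous.
Codon 2: CAG Gln / GAG Glu — nonsynonymous.
Codon 3: TAC Tyr / TTT Phe — nonsynonymous.
Codon 4: GCG Ala / GGG Gly — nonsynonymous.
Codon 5: GAG Glu / GAG Glu — identical.
Codon 6: CGA Arg / AGA Arg — synonymous.
Synonymous differences: 1.

1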